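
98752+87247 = 185999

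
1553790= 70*22197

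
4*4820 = 19280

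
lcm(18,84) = 252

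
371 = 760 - 389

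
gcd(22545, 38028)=3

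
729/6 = 121 + 1/2 = 121.50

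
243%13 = 9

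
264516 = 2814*94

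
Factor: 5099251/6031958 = 2^( - 1)*577^(-1)*5227^( -1)*5099251^1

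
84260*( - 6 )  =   - 505560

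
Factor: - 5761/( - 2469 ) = 7/3 = 3^( - 1 )*7^1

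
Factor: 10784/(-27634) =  - 16/41=- 2^4 *41^( - 1)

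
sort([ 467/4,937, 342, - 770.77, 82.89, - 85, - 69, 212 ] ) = [ - 770.77,-85, - 69,82.89, 467/4,212,  342 , 937 ] 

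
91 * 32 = 2912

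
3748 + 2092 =5840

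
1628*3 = 4884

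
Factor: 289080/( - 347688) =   -  365/439 = - 5^1*73^1*439^(  -  1 )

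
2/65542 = 1/32771 = 0.00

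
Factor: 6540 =2^2 * 3^1*5^1*109^1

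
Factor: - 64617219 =-3^2*127^1*56533^1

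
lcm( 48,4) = 48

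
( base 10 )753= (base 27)10O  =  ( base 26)12p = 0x2f1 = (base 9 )1026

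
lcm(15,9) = 45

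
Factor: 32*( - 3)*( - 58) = 5568 =2^6*3^1* 29^1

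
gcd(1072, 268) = 268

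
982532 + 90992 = 1073524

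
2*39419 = 78838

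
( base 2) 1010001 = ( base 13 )63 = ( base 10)81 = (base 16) 51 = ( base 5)311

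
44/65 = 44/65= 0.68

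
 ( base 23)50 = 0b1110011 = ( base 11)A5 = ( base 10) 115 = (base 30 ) 3p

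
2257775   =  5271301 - 3013526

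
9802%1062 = 244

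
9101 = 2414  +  6687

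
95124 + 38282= 133406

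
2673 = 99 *27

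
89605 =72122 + 17483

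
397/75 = 5 + 22/75 = 5.29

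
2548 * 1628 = 4148144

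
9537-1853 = 7684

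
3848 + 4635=8483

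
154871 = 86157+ 68714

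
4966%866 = 636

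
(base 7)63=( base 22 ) 21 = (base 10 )45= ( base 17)2B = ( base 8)55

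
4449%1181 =906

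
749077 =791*947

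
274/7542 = 137/3771 = 0.04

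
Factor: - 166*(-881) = 146246 = 2^1*83^1*881^1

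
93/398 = 93/398 = 0.23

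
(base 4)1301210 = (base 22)f08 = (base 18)147e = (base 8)16144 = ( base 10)7268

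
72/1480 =9/185 = 0.05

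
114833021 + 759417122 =874250143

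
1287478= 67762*19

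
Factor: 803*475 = 5^2*11^1*19^1*73^1 = 381425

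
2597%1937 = 660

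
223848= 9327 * 24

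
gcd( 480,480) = 480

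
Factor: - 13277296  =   - 2^4 * 829831^1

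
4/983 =4/983 = 0.00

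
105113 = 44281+60832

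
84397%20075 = 4097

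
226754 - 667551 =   -  440797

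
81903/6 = 13650  +  1/2=13650.50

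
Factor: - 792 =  - 2^3*3^2*11^1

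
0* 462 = 0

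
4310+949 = 5259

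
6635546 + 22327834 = 28963380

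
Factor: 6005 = 5^1*1201^1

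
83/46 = 1 + 37/46 = 1.80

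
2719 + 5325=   8044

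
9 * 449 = 4041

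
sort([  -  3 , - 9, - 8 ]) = [ - 9, - 8, - 3 ]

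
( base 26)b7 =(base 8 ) 445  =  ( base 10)293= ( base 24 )c5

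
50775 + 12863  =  63638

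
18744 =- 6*( -3124 ) 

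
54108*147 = 7953876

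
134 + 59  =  193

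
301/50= 301/50 = 6.02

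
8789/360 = 24 + 149/360 =24.41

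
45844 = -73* ( - 628)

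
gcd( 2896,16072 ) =8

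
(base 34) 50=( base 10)170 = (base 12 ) 122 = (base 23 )79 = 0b10101010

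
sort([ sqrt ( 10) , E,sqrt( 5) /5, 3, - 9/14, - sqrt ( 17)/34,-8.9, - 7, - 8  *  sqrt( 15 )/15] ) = [ - 8.9, - 7, - 8*sqrt(15 )/15  ,  -  9/14,-sqrt( 17 ) /34, sqrt( 5) /5,E, 3,sqrt( 10) ] 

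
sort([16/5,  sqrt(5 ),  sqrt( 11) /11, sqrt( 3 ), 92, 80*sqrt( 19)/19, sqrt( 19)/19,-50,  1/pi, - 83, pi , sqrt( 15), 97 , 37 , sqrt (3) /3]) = [-83,-50, sqrt( 19) /19 , sqrt(11)/11,1/pi, sqrt(3)/3 , sqrt( 3),sqrt( 5),pi, 16/5,sqrt( 15), 80*sqrt( 19 ) /19, 37,92, 97 ]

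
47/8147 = 47/8147 = 0.01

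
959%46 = 39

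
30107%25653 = 4454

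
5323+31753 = 37076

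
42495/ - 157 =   -  271 + 52/157 =- 270.67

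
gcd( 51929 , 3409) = 1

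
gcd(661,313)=1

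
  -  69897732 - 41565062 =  - 111462794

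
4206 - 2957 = 1249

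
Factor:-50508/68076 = -23^1 * 31^(- 1) = - 23/31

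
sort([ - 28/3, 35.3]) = [-28/3,35.3]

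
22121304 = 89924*246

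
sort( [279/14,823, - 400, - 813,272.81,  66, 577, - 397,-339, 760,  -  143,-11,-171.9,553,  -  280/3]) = [ - 813, - 400,  -  397, - 339, - 171.9,-143, -280/3,-11,279/14,66 , 272.81,553,  577, 760, 823]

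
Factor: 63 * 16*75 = 2^4 * 3^3*5^2*7^1 = 75600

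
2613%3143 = 2613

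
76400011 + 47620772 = 124020783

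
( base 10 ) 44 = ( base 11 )40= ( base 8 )54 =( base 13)35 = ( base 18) 28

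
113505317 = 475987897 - 362482580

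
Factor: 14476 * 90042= 1303447992 =2^3*3^1*7^1*11^1*43^1*47^1 * 349^1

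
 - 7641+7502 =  - 139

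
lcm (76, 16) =304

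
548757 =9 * 60973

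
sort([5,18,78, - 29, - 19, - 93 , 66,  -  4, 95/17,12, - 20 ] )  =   [ - 93, - 29, - 20, - 19,-4, 5, 95/17, 12,  18,66, 78]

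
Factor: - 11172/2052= - 3^( - 2 )*  7^2 = - 49/9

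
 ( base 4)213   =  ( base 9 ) 43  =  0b100111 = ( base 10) 39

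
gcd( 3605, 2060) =515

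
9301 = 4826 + 4475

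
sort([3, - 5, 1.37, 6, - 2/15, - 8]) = [ - 8, - 5, - 2/15, 1.37,3,6]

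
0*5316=0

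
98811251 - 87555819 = 11255432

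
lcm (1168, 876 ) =3504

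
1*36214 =36214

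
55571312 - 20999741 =34571571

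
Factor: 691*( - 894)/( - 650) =3^1*  5^(- 2 )*13^( - 1)*149^1*691^1 = 308877/325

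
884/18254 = 442/9127 = 0.05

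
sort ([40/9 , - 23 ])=[ - 23, 40/9 ]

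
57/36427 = 57/36427=0.00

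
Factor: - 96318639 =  - 3^5*396373^1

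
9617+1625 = 11242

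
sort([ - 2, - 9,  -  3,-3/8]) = [  -  9, - 3,  -  2, - 3/8]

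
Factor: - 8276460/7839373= -2^2*3^1*5^1*31^( - 1) * 43^(-1)* 5881^( -1) * 137941^1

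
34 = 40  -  6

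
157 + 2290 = 2447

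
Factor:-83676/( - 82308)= 367/361 = 19^(  -  2 )*367^1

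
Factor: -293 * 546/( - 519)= 2^1*7^1*13^1*173^( - 1)* 293^1 = 53326/173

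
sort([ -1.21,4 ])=[ - 1.21,4 ] 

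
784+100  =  884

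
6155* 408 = 2511240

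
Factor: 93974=2^1*19^1*2473^1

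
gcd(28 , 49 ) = 7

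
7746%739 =356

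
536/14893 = 536/14893 = 0.04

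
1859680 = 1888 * 985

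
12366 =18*687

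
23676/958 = 24 +342/479=24.71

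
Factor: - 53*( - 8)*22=2^4*11^1*53^1 = 9328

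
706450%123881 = 87045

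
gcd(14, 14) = 14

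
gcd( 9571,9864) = 1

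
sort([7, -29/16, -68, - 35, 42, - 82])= [- 82, - 68, - 35,  -  29/16, 7, 42] 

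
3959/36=3959/36 = 109.97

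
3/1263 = 1/421 =0.00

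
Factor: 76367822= 2^1 * 38183911^1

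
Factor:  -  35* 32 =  - 1120 = - 2^5*5^1*7^1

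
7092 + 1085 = 8177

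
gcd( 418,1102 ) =38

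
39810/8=4976+ 1/4 = 4976.25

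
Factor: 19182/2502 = 3^( - 1 )*23^1 = 23/3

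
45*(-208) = - 9360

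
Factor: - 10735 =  -5^1*19^1*113^1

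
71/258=71/258 = 0.28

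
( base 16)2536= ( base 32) 99M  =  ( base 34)886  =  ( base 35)7R6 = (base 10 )9526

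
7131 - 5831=1300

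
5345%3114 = 2231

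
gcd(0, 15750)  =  15750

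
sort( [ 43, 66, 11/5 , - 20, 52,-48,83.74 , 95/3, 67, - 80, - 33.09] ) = [ - 80 , - 48, -33.09, -20,11/5,  95/3, 43 , 52, 66, 67, 83.74]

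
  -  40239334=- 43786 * 919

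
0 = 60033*0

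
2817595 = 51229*55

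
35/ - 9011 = -35/9011= - 0.00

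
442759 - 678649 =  - 235890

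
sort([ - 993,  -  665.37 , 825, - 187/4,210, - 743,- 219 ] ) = [ - 993,- 743, - 665.37, - 219,-187/4,210 , 825] 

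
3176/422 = 1588/211= 7.53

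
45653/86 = 45653/86=530.85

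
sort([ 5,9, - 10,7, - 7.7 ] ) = [ - 10 ,- 7.7,5,7, 9 ]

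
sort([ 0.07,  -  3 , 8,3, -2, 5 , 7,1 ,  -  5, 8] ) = [ - 5, - 3 , - 2, 0.07, 1 , 3,5, 7, 8,8 ]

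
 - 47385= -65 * 729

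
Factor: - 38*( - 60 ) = 2^3*3^1*5^1 * 19^1=2280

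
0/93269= 0 = 0.00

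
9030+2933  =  11963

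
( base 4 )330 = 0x3C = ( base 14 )44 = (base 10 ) 60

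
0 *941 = 0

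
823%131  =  37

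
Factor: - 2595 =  - 3^1 * 5^1* 173^1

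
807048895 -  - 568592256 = 1375641151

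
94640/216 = 438  +  4/27  =  438.15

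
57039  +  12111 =69150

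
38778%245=68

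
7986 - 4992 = 2994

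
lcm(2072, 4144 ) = 4144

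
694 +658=1352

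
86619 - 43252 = 43367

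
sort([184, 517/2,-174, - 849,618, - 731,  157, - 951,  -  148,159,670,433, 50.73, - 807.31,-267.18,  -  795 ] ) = [ - 951, - 849,-807.31, - 795, - 731, - 267.18,-174, - 148 , 50.73,157,159,184,517/2, 433,618 , 670 ] 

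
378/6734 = 27/481 = 0.06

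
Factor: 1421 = 7^2*29^1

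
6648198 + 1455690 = 8103888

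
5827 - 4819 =1008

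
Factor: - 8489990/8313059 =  - 2^1 * 5^1 * 23^1*1181^( - 1)*7039^(-1 ) * 36913^1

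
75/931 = 75/931 = 0.08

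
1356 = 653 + 703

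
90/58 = 45/29  =  1.55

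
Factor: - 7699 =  - 7699^1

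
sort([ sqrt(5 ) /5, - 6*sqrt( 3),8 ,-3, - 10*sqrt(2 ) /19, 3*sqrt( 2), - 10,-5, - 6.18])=[ - 6*sqrt (3), - 10, - 6.18, - 5, -3, - 10*sqrt(2)/19,sqrt( 5 )/5, 3*sqrt(2),8] 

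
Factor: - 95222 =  - 2^1*47^1*1013^1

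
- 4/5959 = -1+ 5955/5959 = - 0.00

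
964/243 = 964/243 = 3.97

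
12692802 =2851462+9841340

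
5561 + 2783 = 8344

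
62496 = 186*336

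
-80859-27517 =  - 108376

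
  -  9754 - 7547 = -17301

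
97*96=9312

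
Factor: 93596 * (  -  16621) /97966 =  - 70711778/4453 = -  2^1*61^(-1 ) * 73^( - 1)*1511^1 * 23399^1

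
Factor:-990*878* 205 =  - 178190100=- 2^2*3^2 * 5^2*11^1 * 41^1* 439^1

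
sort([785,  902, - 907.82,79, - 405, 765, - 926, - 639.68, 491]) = [ - 926, - 907.82, - 639.68, - 405, 79, 491, 765, 785, 902]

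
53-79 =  - 26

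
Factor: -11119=  -  11119^1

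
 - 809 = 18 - 827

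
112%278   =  112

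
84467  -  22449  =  62018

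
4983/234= 1661/78 = 21.29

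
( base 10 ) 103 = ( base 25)43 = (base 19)58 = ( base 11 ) 94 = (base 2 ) 1100111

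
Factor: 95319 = 3^2*7^1*17^1*89^1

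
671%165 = 11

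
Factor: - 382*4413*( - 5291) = 8919387906 = 2^1*3^1 * 11^1*13^1*37^1*191^1*1471^1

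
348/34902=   58/5817 = 0.01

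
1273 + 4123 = 5396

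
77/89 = 77/89 = 0.87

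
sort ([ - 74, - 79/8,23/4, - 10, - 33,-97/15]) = [ - 74, - 33, - 10, - 79/8,- 97/15,23/4 ]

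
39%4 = 3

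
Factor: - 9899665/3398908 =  - 2^( - 2 )* 5^1  *  19^1*104207^1*849727^( - 1) 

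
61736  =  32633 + 29103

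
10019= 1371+8648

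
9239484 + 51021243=60260727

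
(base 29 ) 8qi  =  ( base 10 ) 7500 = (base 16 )1D4C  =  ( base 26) b2c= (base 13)354C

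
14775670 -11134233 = 3641437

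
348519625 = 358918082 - 10398457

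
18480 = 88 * 210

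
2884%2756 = 128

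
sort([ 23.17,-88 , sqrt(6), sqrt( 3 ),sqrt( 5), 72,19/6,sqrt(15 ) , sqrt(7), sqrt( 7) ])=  [-88, sqrt(3 ), sqrt( 5), sqrt( 6), sqrt( 7), sqrt( 7), 19/6, sqrt(15 ), 23.17,72 ] 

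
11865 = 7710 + 4155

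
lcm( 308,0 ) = 0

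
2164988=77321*28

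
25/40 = 5/8 = 0.62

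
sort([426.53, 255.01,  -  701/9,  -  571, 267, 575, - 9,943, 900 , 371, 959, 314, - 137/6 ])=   [ -571,-701/9,  -  137/6, - 9, 255.01 , 267, 314, 371 , 426.53,  575, 900, 943, 959] 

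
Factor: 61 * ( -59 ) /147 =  - 3599/147 = - 3^( - 1)*7^( - 2)*59^1*61^1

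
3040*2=6080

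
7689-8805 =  - 1116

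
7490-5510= 1980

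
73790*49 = 3615710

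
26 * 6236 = 162136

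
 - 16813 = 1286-18099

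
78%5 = 3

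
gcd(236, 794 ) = 2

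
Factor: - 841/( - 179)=29^2*179^ ( - 1)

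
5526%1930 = 1666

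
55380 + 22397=77777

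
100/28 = 25/7 = 3.57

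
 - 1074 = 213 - 1287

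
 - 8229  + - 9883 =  - 18112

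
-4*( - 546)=2184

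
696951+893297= 1590248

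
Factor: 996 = 2^2 * 3^1*  83^1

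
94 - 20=74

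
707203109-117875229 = 589327880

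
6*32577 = 195462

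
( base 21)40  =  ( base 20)44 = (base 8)124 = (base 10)84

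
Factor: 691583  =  691583^1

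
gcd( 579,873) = 3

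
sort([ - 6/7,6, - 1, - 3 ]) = [ -3, - 1, - 6/7, 6]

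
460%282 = 178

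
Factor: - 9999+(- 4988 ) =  - 7^1 * 2141^1 = - 14987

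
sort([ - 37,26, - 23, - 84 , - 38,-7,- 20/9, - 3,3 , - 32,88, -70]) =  [ - 84,- 70,-38, - 37 , - 32,-23, - 7, - 3, - 20/9, 3,26,88]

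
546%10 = 6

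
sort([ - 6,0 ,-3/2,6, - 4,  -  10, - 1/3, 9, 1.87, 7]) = [  -  10, - 6, - 4,-3/2, - 1/3, 0, 1.87,6, 7,  9 ] 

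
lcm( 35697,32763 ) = 2391699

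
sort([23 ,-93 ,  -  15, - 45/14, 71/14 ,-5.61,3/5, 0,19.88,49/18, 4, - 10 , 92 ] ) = [ - 93,  -  15, - 10, - 5.61, - 45/14,0, 3/5,49/18, 4, 71/14,19.88,23, 92 ]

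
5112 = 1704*3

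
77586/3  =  25862 =25862.00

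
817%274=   269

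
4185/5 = 837 = 837.00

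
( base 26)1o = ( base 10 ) 50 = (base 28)1M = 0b110010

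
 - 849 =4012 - 4861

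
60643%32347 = 28296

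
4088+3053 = 7141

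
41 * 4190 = 171790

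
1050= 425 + 625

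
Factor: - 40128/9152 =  - 3^1*13^( - 1)*19^1  =  - 57/13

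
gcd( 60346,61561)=1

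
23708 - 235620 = - 211912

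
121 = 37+84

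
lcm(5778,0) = 0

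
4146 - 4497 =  - 351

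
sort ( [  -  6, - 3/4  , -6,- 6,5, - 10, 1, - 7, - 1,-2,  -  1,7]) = [ - 10, - 7,-6,  -  6,  -  6, - 2, - 1,  -  1, - 3/4, 1, 5,7] 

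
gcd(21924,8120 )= 812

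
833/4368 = 119/624=0.19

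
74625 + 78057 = 152682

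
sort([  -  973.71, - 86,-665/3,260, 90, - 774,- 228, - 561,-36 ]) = [ - 973.71, - 774,-561 , - 228,-665/3,- 86,-36, 90 , 260]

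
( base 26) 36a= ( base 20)59e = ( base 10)2194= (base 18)6DG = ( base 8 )4222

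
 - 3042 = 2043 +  - 5085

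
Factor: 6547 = 6547^1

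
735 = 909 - 174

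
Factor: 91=7^1*13^1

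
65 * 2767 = 179855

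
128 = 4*32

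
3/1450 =3/1450=0.00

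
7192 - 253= 6939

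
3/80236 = 3/80236 = 0.00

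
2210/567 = 3+ 509/567  =  3.90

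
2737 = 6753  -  4016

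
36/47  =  36/47 = 0.77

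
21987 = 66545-44558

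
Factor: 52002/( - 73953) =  - 642/913 = -2^1*3^1*11^( - 1 )*83^(-1) * 107^1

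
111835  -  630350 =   -  518515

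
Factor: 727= 727^1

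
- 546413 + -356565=-902978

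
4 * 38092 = 152368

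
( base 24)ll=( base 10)525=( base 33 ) FU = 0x20d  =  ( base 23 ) mj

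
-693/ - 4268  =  63/388= 0.16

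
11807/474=24 + 431/474 = 24.91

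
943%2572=943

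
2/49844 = 1/24922 = 0.00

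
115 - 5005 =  -4890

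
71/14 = 5+1/14  =  5.07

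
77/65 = 77/65 = 1.18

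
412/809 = 412/809 = 0.51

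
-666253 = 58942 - 725195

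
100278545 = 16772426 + 83506119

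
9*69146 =622314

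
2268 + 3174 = 5442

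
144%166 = 144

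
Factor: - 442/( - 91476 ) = 221/45738 = 2^( - 1)*3^( -3 )*7^( - 1)*11^ (  -  2 ) * 13^1*17^1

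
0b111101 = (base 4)331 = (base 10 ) 61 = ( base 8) 75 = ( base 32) 1T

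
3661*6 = 21966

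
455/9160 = 91/1832 = 0.05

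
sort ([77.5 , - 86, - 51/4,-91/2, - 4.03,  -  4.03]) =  [ - 86, - 91/2,-51/4 ,  -  4.03,-4.03,  77.5 ]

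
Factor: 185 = 5^1*37^1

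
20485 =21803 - 1318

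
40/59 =40/59 = 0.68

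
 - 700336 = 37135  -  737471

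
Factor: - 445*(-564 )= 2^2 * 3^1*5^1*47^1*89^1 = 250980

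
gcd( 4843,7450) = 1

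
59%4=3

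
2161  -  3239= - 1078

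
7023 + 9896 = 16919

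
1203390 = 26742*45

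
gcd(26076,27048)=12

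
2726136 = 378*7212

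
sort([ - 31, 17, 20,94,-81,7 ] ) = [  -  81, - 31,7,17 , 20,94] 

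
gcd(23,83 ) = 1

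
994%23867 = 994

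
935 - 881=54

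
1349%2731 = 1349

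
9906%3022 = 840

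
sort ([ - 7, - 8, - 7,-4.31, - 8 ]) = [-8, - 8, - 7, - 7, - 4.31] 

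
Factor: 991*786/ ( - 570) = -129821/95 = -5^( - 1)*19^ (-1 )*131^1*  991^1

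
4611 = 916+3695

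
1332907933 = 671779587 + 661128346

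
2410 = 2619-209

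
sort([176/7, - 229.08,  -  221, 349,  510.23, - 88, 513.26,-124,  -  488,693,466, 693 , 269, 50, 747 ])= [ - 488,-229.08 , - 221,-124 , - 88,176/7, 50 , 269,349, 466, 510.23,  513.26, 693,693, 747] 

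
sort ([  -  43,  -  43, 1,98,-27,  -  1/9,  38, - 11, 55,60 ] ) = [- 43, - 43,-27, - 11,  -  1/9,  1,38,55,60, 98]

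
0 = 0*85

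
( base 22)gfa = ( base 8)17624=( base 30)8TE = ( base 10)8084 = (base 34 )6XQ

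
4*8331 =33324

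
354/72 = 4 + 11/12  =  4.92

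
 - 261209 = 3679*( - 71)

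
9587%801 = 776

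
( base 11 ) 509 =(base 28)LQ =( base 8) 1146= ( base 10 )614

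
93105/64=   93105/64 = 1454.77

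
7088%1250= 838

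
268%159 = 109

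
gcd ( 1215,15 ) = 15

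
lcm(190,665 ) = 1330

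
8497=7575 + 922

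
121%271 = 121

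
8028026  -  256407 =7771619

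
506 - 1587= -1081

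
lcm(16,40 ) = 80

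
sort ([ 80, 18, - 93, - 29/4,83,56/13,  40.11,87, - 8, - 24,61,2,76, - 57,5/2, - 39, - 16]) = [ - 93, - 57, - 39, - 24, - 16, - 8, - 29/4,2 , 5/2,56/13 , 18,40.11, 61, 76,80,  83,87]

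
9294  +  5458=14752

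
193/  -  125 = - 193/125 =- 1.54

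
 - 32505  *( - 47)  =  1527735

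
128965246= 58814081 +70151165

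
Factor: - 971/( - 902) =2^(- 1)*11^( - 1)*41^( - 1 ) * 971^1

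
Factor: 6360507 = 3^2*239^1*2957^1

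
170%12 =2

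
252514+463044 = 715558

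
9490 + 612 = 10102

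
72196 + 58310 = 130506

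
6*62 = 372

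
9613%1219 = 1080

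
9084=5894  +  3190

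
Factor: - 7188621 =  - 3^1 *11^1*31^1*7027^1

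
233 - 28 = 205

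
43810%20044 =3722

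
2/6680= 1/3340 = 0.00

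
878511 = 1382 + 877129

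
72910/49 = 1487 + 47/49 = 1487.96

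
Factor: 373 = 373^1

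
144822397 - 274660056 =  - 129837659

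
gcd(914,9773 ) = 1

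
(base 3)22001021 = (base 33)5cp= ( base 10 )5866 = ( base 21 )d67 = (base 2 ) 1011011101010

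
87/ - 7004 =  - 1 + 6917/7004   =  -0.01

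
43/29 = 1 + 14/29 = 1.48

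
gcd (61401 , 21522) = 633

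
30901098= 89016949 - 58115851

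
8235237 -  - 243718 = 8478955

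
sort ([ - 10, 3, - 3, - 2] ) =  [ - 10, - 3, - 2,3] 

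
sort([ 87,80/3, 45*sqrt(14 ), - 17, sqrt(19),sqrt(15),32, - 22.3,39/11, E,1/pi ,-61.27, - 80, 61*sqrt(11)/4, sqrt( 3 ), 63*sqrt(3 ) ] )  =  [ - 80,-61.27, - 22.3,-17,1/pi,sqrt(3), E,39/11,sqrt(  15), sqrt (19 ),80/3, 32,61 *sqrt( 11)/4, 87,63*sqrt(3 ),45*sqrt( 14)] 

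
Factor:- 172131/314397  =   - 317/579 = - 3^(-1) * 193^(-1 )*317^1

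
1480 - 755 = 725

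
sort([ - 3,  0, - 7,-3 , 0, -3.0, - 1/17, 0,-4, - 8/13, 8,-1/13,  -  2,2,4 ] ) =[-7, - 4, - 3, - 3 , - 3.0,  -  2,  -  8/13, - 1/13, - 1/17,0, 0, 0, 2,4, 8 ]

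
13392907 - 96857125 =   -  83464218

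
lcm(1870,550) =9350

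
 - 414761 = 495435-910196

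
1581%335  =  241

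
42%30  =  12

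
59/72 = 59/72 = 0.82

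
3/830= 3/830 = 0.00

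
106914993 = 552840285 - 445925292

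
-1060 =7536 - 8596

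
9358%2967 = 457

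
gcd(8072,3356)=4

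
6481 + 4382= 10863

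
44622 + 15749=60371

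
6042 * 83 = 501486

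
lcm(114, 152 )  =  456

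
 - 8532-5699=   -  14231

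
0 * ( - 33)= 0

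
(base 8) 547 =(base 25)E9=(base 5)2414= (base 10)359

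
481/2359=481/2359 = 0.20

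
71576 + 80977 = 152553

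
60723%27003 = 6717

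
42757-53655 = -10898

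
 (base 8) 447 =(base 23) CJ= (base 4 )10213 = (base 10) 295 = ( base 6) 1211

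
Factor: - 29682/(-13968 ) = 2^( - 3)*17^1 =17/8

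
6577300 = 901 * 7300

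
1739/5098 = 1739/5098 = 0.34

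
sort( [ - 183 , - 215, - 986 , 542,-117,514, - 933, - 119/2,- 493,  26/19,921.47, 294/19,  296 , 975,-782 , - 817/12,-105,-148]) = [  -  986 , - 933, - 782,- 493, - 215,-183 , - 148,  -  117,-105 , - 817/12,  -  119/2 , 26/19 , 294/19,296, 514, 542,921.47,975]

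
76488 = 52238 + 24250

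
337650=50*6753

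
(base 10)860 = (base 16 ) 35C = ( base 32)QS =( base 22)1H2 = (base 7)2336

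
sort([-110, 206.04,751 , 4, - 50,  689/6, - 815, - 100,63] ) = [ - 815,-110, - 100,- 50, 4, 63,  689/6,  206.04,751] 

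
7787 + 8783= 16570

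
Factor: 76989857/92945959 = 7^1*353^( - 1 )*263303^ (-1 )*10998551^1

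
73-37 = 36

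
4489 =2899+1590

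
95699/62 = 1543 + 33/62 = 1543.53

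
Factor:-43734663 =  - 3^2*7^1 * 694201^1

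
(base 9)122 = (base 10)101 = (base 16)65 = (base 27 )3k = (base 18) 5B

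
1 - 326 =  - 325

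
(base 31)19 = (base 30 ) 1a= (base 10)40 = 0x28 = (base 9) 44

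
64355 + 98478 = 162833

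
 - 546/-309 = 1 + 79/103 = 1.77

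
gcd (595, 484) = 1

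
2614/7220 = 1307/3610 = 0.36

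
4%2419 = 4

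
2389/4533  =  2389/4533 = 0.53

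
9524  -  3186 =6338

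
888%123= 27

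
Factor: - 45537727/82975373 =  - 13^(- 1)*167^1*367^1*743^1*1627^( - 1 )*3923^( -1) 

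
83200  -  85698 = - 2498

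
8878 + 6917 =15795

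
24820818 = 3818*6501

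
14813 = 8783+6030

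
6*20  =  120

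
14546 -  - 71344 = 85890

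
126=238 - 112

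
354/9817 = 354/9817 = 0.04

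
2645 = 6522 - 3877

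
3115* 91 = 283465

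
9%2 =1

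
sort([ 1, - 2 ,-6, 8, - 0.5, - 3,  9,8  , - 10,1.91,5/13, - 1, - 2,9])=[ -10, - 6, - 3, - 2,  -  2, - 1 , - 0.5, 5/13,1, 1.91,  8, 8,9, 9]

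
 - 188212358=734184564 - 922396922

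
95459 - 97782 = - 2323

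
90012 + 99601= 189613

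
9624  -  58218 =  - 48594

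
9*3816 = 34344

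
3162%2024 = 1138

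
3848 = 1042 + 2806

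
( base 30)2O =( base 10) 84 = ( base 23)3F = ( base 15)59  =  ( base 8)124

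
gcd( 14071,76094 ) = 1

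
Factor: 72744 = 2^3*3^1*7^1 *433^1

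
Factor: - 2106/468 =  - 9/2=- 2^(- 1 ) * 3^2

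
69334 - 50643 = 18691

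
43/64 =43/64 =0.67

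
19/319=19/319  =  0.06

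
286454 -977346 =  - 690892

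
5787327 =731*7917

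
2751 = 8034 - 5283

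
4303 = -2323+6626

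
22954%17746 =5208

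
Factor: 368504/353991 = 584/561=2^3 * 3^( - 1)*11^( - 1)*17^( - 1) * 73^1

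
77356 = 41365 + 35991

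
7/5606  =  7/5606 = 0.00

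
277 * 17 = 4709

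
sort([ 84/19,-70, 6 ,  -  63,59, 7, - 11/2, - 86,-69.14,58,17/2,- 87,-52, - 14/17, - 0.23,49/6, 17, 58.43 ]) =[-87, - 86, -70  , - 69.14,-63,- 52,-11/2,-14/17, - 0.23, 84/19, 6, 7,49/6, 17/2, 17 , 58, 58.43, 59] 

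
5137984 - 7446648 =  - 2308664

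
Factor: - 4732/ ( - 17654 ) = 26/97 = 2^1*13^1*97^ (- 1) 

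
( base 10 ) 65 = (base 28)29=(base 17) 3e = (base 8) 101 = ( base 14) 49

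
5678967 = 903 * 6289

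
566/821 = 566/821 = 0.69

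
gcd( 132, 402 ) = 6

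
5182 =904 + 4278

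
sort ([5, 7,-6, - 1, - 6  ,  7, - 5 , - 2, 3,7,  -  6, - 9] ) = [-9,-6, - 6, - 6,  -  5, - 2, - 1,3,5, 7, 7,7] 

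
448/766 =224/383=0.58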